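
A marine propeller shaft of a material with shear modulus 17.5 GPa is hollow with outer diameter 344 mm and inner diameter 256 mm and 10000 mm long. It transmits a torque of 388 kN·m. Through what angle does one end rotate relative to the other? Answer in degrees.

13.3°

J = π(d_o⁴ − d_i⁴)/32 = π(0.344⁴ − 0.256⁴)/32 = 9.531×10^-4 m⁴.
θ = T·L/(G·J) = 388000 × 10.0 / (17.5×10⁹ × 9.531×10^-4) = 0.2326 rad.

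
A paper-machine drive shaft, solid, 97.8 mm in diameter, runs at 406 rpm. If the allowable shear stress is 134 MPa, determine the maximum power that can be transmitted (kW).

1050 kW

J = πd⁴/32 = π(0.0978)⁴/32 = 8.982×10^-6 m⁴.
T_max = τ_allow·J/r = 1.34×10^8 × 8.982×10^-6 / 0.0489 = 24610 N·m.
ω = 2π·406/60 = 42.52 rad/s, so P_max = T_max·ω = 1.046×10^6 W.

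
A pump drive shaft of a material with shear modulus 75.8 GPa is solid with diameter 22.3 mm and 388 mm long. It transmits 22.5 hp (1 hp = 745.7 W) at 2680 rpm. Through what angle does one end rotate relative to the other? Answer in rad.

0.0126 rad

ω = 2π·2680/60 = 280.6 rad/s, so T = P/ω = 22.5×745.7 / 280.6 = 59.78 N·m.
J = πd⁴/32 = π(0.0223)⁴/32 = 2.428×10^-8 m⁴.
θ = T·L/(G·J) = 59.78 × 0.388 / (75.8×10⁹ × 2.428×10^-8) = 0.01260 rad.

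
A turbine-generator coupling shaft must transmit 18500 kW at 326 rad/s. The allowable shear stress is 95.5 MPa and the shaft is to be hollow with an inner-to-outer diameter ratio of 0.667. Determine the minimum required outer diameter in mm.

ω = 326 rad/s, so T = P/ω = 18500×10³ / 326.0 = 56750 N·m.
For a hollow shaft with d_i/d_o = 0.667: τ_max = 16T/(π d_o³ (1−k⁴)), so d_o = [16T/(π τ_allow (1−k⁴))]^(1/3) = [16·56750/(π·9.55×10^7·0.8021)]^(1/3) = 0.1557 m.

156 mm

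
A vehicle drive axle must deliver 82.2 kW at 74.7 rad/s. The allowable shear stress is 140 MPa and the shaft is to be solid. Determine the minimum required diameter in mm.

ω = 74.7 rad/s, so T = P/ω = 82.2×10³ / 74.70 = 1100 N·m.
For a solid shaft τ_max = 16T/(πd³), so d = (16T/(π τ_allow))^(1/3) = (16·1100/(π·1.40×10^8))^(1/3) = 0.03421 m.

34.2 mm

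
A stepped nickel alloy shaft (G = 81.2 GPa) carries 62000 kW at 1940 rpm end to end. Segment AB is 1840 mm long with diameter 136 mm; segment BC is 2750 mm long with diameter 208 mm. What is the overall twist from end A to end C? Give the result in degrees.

15.0°

ω = 2π·1940/60 = 203.2 rad/s, so T = P/ω = 62000×10³ / 203.2 = 305200 N·m.
J_AB = π(0.136)⁴/32 = 3.36×10^-5 m⁴; J_BC = π(0.208)⁴/32 = 1.84×10^-4 m⁴.
θ = (T/G)·Σ L_i/J_i = (305200/81.2×10⁹)·(1.84/3.36×10^-5 + 2.75/1.84×10^-4) = 0.2622 rad.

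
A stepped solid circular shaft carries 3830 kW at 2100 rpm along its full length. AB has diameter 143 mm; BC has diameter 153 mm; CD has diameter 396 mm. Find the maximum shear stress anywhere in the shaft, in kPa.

ω = 2π·2100/60 = 219.9 rad/s, so T = P/ω = 3830×10³ / 219.9 = 17420 N·m.
Under the same torque, τ_max = 16T/(πd³) is largest where d is smallest — segment AB (d = 143 mm).
τ_max = 16·17420/(π·(0.143)³) = 3.033×10^7 Pa.

30300 kPa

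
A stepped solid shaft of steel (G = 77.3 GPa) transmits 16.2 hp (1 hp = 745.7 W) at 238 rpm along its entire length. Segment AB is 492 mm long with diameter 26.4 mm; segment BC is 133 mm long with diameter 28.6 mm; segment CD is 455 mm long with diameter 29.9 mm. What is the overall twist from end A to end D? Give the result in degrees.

ω = 2π·238/60 = 24.92 rad/s, so T = P/ω = 16.2×745.7 / 24.92 = 484.7 N·m.
J_AB = π(0.0264)⁴/32 = 4.77×10^-8 m⁴; J_BC = π(0.0286)⁴/32 = 6.57×10^-8 m⁴; J_CD = π(0.0299)⁴/32 = 7.85×10^-8 m⁴.
θ = (T/G)·Σ L_i/J_i = (484.7/77.3×10⁹)·(0.492/4.77×10^-8 + 0.133/6.57×10^-8 + 0.455/7.85×10^-8) = 0.1137 rad.

6.52°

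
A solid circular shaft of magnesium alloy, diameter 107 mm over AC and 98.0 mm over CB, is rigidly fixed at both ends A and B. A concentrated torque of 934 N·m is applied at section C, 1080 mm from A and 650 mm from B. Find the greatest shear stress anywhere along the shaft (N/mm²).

Compatibility: T_A·a/J_AC = T_B·b/J_CB with T_A + T_B = T₀.
J_AC = 1.29×10^-5 m⁴, J_CB = 9.06×10^-6 m⁴, so T_A = T₀·(J_AC/a)/((J_AC/a)+(J_CB/b)) = 430.6 N·m, T_B = 503.4 N·m.
τ in each portion: τ_AC = 1.79×10^6 Pa, τ_CB = 2.72×10^6 Pa; maximum is in CB.
τ_max = T_CB·r/J = 503.4·0.0490/9.06×10^-6 = 2.724×10^6 Pa.

2.72 N/mm²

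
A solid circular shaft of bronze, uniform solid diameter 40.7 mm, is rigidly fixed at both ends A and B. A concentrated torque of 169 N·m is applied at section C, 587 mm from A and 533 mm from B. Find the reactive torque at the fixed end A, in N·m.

80.4 N·m

With uniform GJ and both ends fixed, compatibility θ_AC = θ_CB gives T_A·a = T_B·b, together with T_A + T_B = T₀.
T_A = T₀·b/(a+b) = 169.0·533/1120 = 80.43 N·m; T_B = 88.57 N·m.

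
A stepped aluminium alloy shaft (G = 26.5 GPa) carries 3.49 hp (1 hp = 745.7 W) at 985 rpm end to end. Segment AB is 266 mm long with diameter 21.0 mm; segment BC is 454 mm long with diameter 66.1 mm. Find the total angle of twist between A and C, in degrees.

0.773°

ω = 2π·985/60 = 103.1 rad/s, so T = P/ω = 3.49×745.7 / 103.1 = 25.23 N·m.
J_AB = π(0.0210)⁴/32 = 1.91×10^-8 m⁴; J_BC = π(0.0661)⁴/32 = 1.87×10^-6 m⁴.
θ = (T/G)·Σ L_i/J_i = (25.23/26.5×10⁹)·(0.266/1.91×10^-8 + 0.454/1.87×10^-6) = 0.01349 rad.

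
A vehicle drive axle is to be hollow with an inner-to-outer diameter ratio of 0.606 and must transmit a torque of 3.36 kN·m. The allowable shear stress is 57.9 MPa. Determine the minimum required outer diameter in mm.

69.9 mm

For a hollow shaft with d_i/d_o = 0.606: τ_max = 16T/(π d_o³ (1−k⁴)), so d_o = [16T/(π τ_allow (1−k⁴))]^(1/3) = [16·3360/(π·5.79×10^7·0.8651)]^(1/3) = 0.06991 m.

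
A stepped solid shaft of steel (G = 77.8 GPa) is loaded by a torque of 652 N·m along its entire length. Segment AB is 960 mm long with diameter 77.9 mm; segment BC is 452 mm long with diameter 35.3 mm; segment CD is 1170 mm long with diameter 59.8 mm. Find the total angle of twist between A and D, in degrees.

J_AB = π(0.0779)⁴/32 = 3.62×10^-6 m⁴; J_BC = π(0.0353)⁴/32 = 1.52×10^-7 m⁴; J_CD = π(0.0598)⁴/32 = 1.26×10^-6 m⁴.
θ = (T/G)·Σ L_i/J_i = (652.0/77.8×10⁹)·(0.960/3.62×10^-6 + 0.452/1.52×10^-7 + 1.17/1.26×10^-6) = 0.03488 rad.

2.00°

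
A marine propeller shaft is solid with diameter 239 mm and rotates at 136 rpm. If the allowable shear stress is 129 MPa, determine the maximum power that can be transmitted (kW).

J = πd⁴/32 = π(0.239)⁴/32 = 3.203×10^-4 m⁴.
T_max = τ_allow·J/r = 1.29×10^8 × 3.203×10^-4 / 0.119 = 345800 N·m.
ω = 2π·136/60 = 14.24 rad/s, so P_max = T_max·ω = 4.925×10^6 W.

4920 kW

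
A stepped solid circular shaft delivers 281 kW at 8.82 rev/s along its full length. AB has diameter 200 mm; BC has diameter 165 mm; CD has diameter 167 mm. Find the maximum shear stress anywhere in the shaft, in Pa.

5.75e6 Pa

ω = 2π·8.82 = 55.42 rad/s, so T = P/ω = 281×10³ / 55.42 = 5071 N·m.
Under the same torque, τ_max = 16T/(πd³) is largest where d is smallest — segment BC (d = 165 mm).
τ_max = 16·5071/(π·(0.165)³) = 5.749×10^6 Pa.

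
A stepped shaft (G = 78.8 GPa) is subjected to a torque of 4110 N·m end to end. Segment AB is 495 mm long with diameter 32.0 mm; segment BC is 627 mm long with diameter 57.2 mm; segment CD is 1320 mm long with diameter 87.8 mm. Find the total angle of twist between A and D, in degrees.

16.8°

J_AB = π(0.0320)⁴/32 = 1.03×10^-7 m⁴; J_BC = π(0.0572)⁴/32 = 1.05×10^-6 m⁴; J_CD = π(0.0878)⁴/32 = 5.83×10^-6 m⁴.
θ = (T/G)·Σ L_i/J_i = (4110/78.8×10⁹)·(0.495/1.03×10^-7 + 0.627/1.05×10^-6 + 1.32/5.83×10^-6) = 0.2937 rad.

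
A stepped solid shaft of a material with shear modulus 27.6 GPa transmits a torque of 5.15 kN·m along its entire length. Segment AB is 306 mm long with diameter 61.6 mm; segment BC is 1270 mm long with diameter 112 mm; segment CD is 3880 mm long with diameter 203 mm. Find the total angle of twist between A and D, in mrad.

J_AB = π(0.0616)⁴/32 = 1.41×10^-6 m⁴; J_BC = π(0.112)⁴/32 = 1.54×10^-5 m⁴; J_CD = π(0.203)⁴/32 = 1.67×10^-4 m⁴.
θ = (T/G)·Σ L_i/J_i = (5150/27.6×10⁹)·(0.306/1.41×10^-6 + 1.27/1.54×10^-5 + 3.88/1.67×10^-4) = 0.06007 rad.

60.1 mrad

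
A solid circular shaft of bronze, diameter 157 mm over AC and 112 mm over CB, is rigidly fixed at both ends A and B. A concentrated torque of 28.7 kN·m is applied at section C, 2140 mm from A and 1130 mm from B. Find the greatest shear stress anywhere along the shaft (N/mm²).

34.2 N/mm²

Compatibility: T_A·a/J_AC = T_B·b/J_CB with T_A + T_B = T₀.
J_AC = 5.96×10^-5 m⁴, J_CB = 1.54×10^-5 m⁴, so T_A = T₀·(J_AC/a)/((J_AC/a)+(J_CB/b)) = 19260 N·m, T_B = 9444 N·m.
τ in each portion: τ_AC = 2.53×10^7 Pa, τ_CB = 3.42×10^7 Pa; maximum is in CB.
τ_max = T_CB·r/J = 9444·0.0560/1.54×10^-5 = 3.424×10^7 Pa.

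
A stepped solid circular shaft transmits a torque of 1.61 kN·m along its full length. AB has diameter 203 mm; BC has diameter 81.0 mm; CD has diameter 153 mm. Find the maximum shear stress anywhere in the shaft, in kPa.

Under the same torque, τ_max = 16T/(πd³) is largest where d is smallest — segment BC (d = 81.0 mm).
τ_max = 16·1610/(π·(0.0810)³) = 1.543×10^7 Pa.

15400 kPa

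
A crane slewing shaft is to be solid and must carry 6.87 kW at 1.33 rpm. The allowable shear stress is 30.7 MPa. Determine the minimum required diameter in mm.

202 mm

ω = 2π·1.33/60 = 0.1393 rad/s, so T = P/ω = 6.87×10³ / 0.1393 = 49330 N·m.
For a solid shaft τ_max = 16T/(πd³), so d = (16T/(π τ_allow))^(1/3) = (16·49330/(π·3.07×10^7))^(1/3) = 0.2015 m.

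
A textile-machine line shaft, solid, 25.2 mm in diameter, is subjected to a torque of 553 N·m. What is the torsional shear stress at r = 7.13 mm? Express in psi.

14400 psi

J = πd⁴/32 = π(0.0252)⁴/32 = 3.959×10^-8 m⁴.
Shear stress varies linearly with radius: τ = T·r/J = 553.0 × 0.00713 / 3.959×10^-8 = 9.959×10^7 Pa.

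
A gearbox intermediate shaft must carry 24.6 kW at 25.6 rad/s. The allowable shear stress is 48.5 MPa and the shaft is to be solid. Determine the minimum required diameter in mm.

46.6 mm

ω = 25.6 rad/s, so T = P/ω = 24.6×10³ / 25.60 = 960.9 N·m.
For a solid shaft τ_max = 16T/(πd³), so d = (16T/(π τ_allow))^(1/3) = (16·960.9/(π·4.85×10^7))^(1/3) = 0.04656 m.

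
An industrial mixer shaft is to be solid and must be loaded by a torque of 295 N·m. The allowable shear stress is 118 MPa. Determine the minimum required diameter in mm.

23.4 mm

For a solid shaft τ_max = 16T/(πd³), so d = (16T/(π τ_allow))^(1/3) = (16·295.0/(π·1.18×10^8))^(1/3) = 0.02335 m.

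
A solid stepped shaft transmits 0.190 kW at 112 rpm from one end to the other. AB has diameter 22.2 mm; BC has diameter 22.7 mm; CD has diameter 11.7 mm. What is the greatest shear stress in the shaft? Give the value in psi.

ω = 2π·112/60 = 11.73 rad/s, so T = P/ω = 0.190×10³ / 11.73 = 16.20 N·m.
Under the same torque, τ_max = 16T/(πd³) is largest where d is smallest — segment CD (d = 11.7 mm).
τ_max = 16·16.20/(π·(0.0117)³) = 5.151×10^7 Pa.

7470 psi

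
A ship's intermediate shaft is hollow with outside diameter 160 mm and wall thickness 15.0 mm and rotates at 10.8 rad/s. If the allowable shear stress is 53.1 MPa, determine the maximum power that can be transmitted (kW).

J = π(d_o⁴ − d_i⁴)/32 = π(0.160⁴ − 0.130⁴)/32 = 3.630×10^-5 m⁴.
T_max = τ_allow·J/r = 5.31×10^7 × 3.630×10^-5 / 0.0800 = 24090 N·m.
ω = 10.8 rad/s, so P_max = T_max·ω = 2.602×10^5 W.

260 kW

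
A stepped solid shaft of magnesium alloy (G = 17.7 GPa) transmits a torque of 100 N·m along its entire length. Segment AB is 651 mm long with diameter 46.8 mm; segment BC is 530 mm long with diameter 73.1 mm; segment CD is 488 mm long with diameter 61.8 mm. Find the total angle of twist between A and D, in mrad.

J_AB = π(0.0468)⁴/32 = 4.71×10^-7 m⁴; J_BC = π(0.0731)⁴/32 = 2.80×10^-6 m⁴; J_CD = π(0.0618)⁴/32 = 1.43×10^-6 m⁴.
θ = (T/G)·Σ L_i/J_i = (100.0/17.7×10⁹)·(0.651/4.71×10^-7 + 0.530/2.80×10^-6 + 0.488/1.43×10^-6) = 0.01080 rad.

10.8 mrad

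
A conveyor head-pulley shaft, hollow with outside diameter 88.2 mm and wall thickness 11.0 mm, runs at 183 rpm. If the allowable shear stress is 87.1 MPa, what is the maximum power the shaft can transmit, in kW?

154 kW

J = π(d_o⁴ − d_i⁴)/32 = π(0.0882⁴ − 0.0662⁴)/32 = 4.056×10^-6 m⁴.
T_max = τ_allow·J/r = 8.71×10^7 × 4.056×10^-6 / 0.0441 = 8010 N·m.
ω = 2π·183/60 = 19.16 rad/s, so P_max = T_max·ω = 1.535×10^5 W.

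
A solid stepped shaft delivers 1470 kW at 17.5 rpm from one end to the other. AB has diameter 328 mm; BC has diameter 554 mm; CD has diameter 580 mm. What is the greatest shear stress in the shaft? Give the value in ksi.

16.8 ksi

ω = 2π·17.5/60 = 1.833 rad/s, so T = P/ω = 1470×10³ / 1.833 = 802100 N·m.
Under the same torque, τ_max = 16T/(πd³) is largest where d is smallest — segment AB (d = 328 mm).
τ_max = 16·802100/(π·(0.328)³) = 1.158×10^8 Pa.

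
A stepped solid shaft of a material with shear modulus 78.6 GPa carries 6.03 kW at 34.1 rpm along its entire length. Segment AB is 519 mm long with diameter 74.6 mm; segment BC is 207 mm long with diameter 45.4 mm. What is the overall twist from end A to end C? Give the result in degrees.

ω = 2π·34.1/60 = 3.571 rad/s, so T = P/ω = 6.03×10³ / 3.571 = 1689 N·m.
J_AB = π(0.0746)⁴/32 = 3.04×10^-6 m⁴; J_BC = π(0.0454)⁴/32 = 4.17×10^-7 m⁴.
θ = (T/G)·Σ L_i/J_i = (1689/78.6×10⁹)·(0.519/3.04×10^-6 + 0.207/4.17×10^-7) = 0.01433 rad.

0.821°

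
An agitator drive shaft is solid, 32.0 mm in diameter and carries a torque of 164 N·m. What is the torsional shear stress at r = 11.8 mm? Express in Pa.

J = πd⁴/32 = π(0.0320)⁴/32 = 1.029×10^-7 m⁴.
Shear stress varies linearly with radius: τ = T·r/J = 164.0 × 0.0118 / 1.029×10^-7 = 1.880×10^7 Pa.

1.88e7 Pa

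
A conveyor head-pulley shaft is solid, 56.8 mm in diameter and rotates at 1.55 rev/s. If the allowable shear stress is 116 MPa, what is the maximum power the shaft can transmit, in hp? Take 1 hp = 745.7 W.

J = πd⁴/32 = π(0.0568)⁴/32 = 1.022×10^-6 m⁴.
T_max = τ_allow·J/r = 1.16×10^8 × 1.022×10^-6 / 0.0284 = 4174 N·m.
ω = 2π·1.55 = 9.739 rad/s, so P_max = T_max·ω = 4.065×10^4 W.

54.5 hp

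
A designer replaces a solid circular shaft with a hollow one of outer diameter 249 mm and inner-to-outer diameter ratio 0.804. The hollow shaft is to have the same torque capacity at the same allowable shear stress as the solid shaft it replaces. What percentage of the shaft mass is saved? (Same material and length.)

Equal τ_max and T ⇒ the solid shaft needs d_s³ = d_o³(1−k⁴), so d_s = 249·(1−0.804⁴)^(1/3) = 207.9 mm.
Area ratio A_h/A_s = d_o²(1−k²)/d_s² = (1−k²)/(1−k⁴)^(2/3) = 0.5072.
Mass saving = 1 − 0.5072 = 49.3 %.

49.3 %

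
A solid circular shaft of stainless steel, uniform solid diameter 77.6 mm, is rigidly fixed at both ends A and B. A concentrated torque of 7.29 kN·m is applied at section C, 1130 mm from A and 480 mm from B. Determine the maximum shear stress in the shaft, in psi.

8090 psi

With uniform GJ and both ends fixed, compatibility θ_AC = θ_CB gives T_A·a = T_B·b, together with T_A + T_B = T₀.
T_A = T₀·b/(a+b) = 7290·480/1610 = 2173 N·m; T_B = 5117 N·m.
τ in each portion: τ_AC = 2.37×10^7 Pa, τ_CB = 5.58×10^7 Pa; maximum is in CB.
τ_max = T_CB·r/J = 5117·0.0388/3.56×10^-6 = 5.577×10^7 Pa.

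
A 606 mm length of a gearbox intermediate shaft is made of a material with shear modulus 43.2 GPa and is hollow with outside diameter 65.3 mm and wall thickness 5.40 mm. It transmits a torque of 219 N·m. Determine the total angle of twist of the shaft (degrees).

J = π(d_o⁴ − d_i⁴)/32 = π(0.0653⁴ − 0.0545⁴)/32 = 9.189×10^-7 m⁴.
θ = T·L/(G·J) = 219.0 × 0.606 / (43.2×10⁹ × 9.189×10^-7) = 3.343×10^-3 rad.

0.192°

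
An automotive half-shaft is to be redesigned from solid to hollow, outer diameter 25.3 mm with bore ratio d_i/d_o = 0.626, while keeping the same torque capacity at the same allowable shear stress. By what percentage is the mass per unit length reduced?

32.0 %

Equal τ_max and T ⇒ the solid shaft needs d_s³ = d_o³(1−k⁴), so d_s = 25.3·(1−0.626⁴)^(1/3) = 23.93 mm.
Area ratio A_h/A_s = d_o²(1−k²)/d_s² = (1−k²)/(1−k⁴)^(2/3) = 0.6796.
Mass saving = 1 − 0.6796 = 32.0 %.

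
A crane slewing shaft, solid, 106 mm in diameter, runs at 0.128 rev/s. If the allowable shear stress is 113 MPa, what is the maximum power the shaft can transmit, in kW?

J = πd⁴/32 = π(0.106)⁴/32 = 1.239×10^-5 m⁴.
T_max = τ_allow·J/r = 1.13×10^8 × 1.239×10^-5 / 0.0530 = 26430 N·m.
ω = 2π·0.128 = 0.8042 rad/s, so P_max = T_max·ω = 2.125×10^4 W.

21.3 kW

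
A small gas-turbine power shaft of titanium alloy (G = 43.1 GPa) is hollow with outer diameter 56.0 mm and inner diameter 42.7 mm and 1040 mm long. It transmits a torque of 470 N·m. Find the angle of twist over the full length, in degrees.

J = π(d_o⁴ − d_i⁴)/32 = π(0.0560⁴ − 0.0427⁴)/32 = 6.391×10^-7 m⁴.
θ = T·L/(G·J) = 470.0 × 1.04 / (43.1×10⁹ × 6.391×10^-7) = 0.01774 rad.

1.02°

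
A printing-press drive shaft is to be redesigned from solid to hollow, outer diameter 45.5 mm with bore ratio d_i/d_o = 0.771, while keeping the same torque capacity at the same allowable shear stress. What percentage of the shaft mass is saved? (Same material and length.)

45.8 %

Equal τ_max and T ⇒ the solid shaft needs d_s³ = d_o³(1−k⁴), so d_s = 45.5·(1−0.771⁴)^(1/3) = 39.35 mm.
Area ratio A_h/A_s = d_o²(1−k²)/d_s² = (1−k²)/(1−k⁴)^(2/3) = 0.5423.
Mass saving = 1 − 0.5423 = 45.8 %.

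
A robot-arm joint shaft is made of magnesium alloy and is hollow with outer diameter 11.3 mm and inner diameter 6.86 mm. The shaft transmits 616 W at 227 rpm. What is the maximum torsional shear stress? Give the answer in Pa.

1.06e8 Pa

ω = 2π·227/60 = 23.77 rad/s, so T = P/ω = 616 / 23.77 = 25.91 N·m.
J = π(d_o⁴ − d_i⁴)/32 = π(0.0113⁴ − 0.00686⁴)/32 = 1.383×10^-9 m⁴.
τ_max = T·r/J = 25.91 × 0.00565 / 1.383×10^-9 = 1.058×10^8 Pa.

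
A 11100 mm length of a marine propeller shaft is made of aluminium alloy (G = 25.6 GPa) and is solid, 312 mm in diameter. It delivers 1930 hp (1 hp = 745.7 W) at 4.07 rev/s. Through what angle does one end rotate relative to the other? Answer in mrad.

ω = 2π·4.07 = 25.57 rad/s, so T = P/ω = 1930×745.7 / 25.57 = 56280 N·m.
J = πd⁴/32 = π(0.312)⁴/32 = 9.303×10^-4 m⁴.
θ = T·L/(G·J) = 56280 × 11.1 / (25.6×10⁹ × 9.303×10^-4) = 0.02623 rad.

26.2 mrad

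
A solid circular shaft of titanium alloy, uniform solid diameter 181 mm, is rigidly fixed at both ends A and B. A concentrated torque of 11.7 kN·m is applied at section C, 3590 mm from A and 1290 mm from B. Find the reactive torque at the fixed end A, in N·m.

3090 N·m

With uniform GJ and both ends fixed, compatibility θ_AC = θ_CB gives T_A·a = T_B·b, together with T_A + T_B = T₀.
T_A = T₀·b/(a+b) = 11700·1290/4880 = 3093 N·m; T_B = 8607 N·m.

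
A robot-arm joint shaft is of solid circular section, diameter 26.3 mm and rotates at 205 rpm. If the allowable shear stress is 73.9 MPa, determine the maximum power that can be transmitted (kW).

5.67 kW

J = πd⁴/32 = π(0.0263)⁴/32 = 4.697×10^-8 m⁴.
T_max = τ_allow·J/r = 7.39×10^7 × 4.697×10^-8 / 0.0132 = 264.0 N·m.
ω = 2π·205/60 = 21.47 rad/s, so P_max = T_max·ω = 5667 W.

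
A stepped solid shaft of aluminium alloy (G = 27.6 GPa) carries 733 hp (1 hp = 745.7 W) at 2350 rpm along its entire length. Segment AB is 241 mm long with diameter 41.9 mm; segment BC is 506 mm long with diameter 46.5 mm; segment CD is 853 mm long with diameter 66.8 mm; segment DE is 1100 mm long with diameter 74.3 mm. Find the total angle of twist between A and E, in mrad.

218 mrad

ω = 2π·2350/60 = 246.1 rad/s, so T = P/ω = 733×745.7 / 246.1 = 2221 N·m.
J_AB = π(0.0419)⁴/32 = 3.03×10^-7 m⁴; J_BC = π(0.0465)⁴/32 = 4.59×10^-7 m⁴; J_CD = π(0.0668)⁴/32 = 1.95×10^-6 m⁴; J_DE = π(0.0743)⁴/32 = 2.99×10^-6 m⁴.
θ = (T/G)·Σ L_i/J_i = (2221/27.6×10⁹)·(0.241/3.03×10^-7 + 0.506/4.59×10^-7 + 0.853/1.95×10^-6 + 1.10/2.99×10^-6) = 0.2175 rad.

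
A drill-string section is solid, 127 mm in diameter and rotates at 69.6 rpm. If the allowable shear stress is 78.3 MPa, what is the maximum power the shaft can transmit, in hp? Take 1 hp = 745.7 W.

308 hp

J = πd⁴/32 = π(0.127)⁴/32 = 2.554×10^-5 m⁴.
T_max = τ_allow·J/r = 7.83×10^7 × 2.554×10^-5 / 0.0635 = 31490 N·m.
ω = 2π·69.6/60 = 7.288 rad/s, so P_max = T_max·ω = 2.295×10^5 W.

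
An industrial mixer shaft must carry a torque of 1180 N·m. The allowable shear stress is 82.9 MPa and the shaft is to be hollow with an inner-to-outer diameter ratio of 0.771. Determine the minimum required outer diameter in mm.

For a hollow shaft with d_i/d_o = 0.771: τ_max = 16T/(π d_o³ (1−k⁴)), so d_o = [16T/(π τ_allow (1−k⁴))]^(1/3) = [16·1180/(π·8.29×10^7·0.6466)]^(1/3) = 0.04822 m.

48.2 mm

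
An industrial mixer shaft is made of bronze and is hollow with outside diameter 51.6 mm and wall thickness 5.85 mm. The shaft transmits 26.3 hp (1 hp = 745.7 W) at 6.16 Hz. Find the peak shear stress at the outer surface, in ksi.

4.24 ksi

ω = 2π·6.16 = 38.70 rad/s, so T = P/ω = 26.3×745.7 / 38.70 = 506.7 N·m.
J = π(d_o⁴ − d_i⁴)/32 = π(0.0516⁴ − 0.0399⁴)/32 = 4.472×10^-7 m⁴.
τ_max = T·r/J = 506.7 × 0.0258 / 4.472×10^-7 = 2.924×10^7 Pa.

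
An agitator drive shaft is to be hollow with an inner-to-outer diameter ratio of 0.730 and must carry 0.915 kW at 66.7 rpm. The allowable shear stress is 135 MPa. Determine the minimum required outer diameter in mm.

19.0 mm

ω = 2π·66.7/60 = 6.985 rad/s, so T = P/ω = 0.915×10³ / 6.985 = 131.0 N·m.
For a hollow shaft with d_i/d_o = 0.730: τ_max = 16T/(π d_o³ (1−k⁴)), so d_o = [16T/(π τ_allow (1−k⁴))]^(1/3) = [16·131.0/(π·1.35×10^8·0.7160)]^(1/3) = 0.01904 m.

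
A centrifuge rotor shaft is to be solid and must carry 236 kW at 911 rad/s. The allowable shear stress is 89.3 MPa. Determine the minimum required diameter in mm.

ω = 911 rad/s, so T = P/ω = 236×10³ / 911.0 = 259.1 N·m.
For a solid shaft τ_max = 16T/(πd³), so d = (16T/(π τ_allow))^(1/3) = (16·259.1/(π·8.93×10^7))^(1/3) = 0.02454 m.

24.5 mm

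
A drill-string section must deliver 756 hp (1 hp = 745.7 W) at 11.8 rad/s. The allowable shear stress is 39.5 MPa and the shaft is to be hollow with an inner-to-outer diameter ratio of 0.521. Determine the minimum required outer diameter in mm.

ω = 11.8 rad/s, so T = P/ω = 756×745.7 / 11.80 = 47780 N·m.
For a hollow shaft with d_i/d_o = 0.521: τ_max = 16T/(π d_o³ (1−k⁴)), so d_o = [16T/(π τ_allow (1−k⁴))]^(1/3) = [16·47780/(π·3.95×10^7·0.9263)]^(1/3) = 0.1880 m.

188 mm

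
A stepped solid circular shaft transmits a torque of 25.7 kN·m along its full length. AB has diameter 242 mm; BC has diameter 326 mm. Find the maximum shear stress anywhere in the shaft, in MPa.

9.24 MPa

Under the same torque, τ_max = 16T/(πd³) is largest where d is smallest — segment AB (d = 242 mm).
τ_max = 16·25700/(π·(0.242)³) = 9.235×10^6 Pa.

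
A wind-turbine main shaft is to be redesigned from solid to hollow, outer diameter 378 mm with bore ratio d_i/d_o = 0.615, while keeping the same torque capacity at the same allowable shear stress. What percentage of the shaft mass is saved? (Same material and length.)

Equal τ_max and T ⇒ the solid shaft needs d_s³ = d_o³(1−k⁴), so d_s = 378·(1−0.615⁴)^(1/3) = 359.0 mm.
Area ratio A_h/A_s = d_o²(1−k²)/d_s² = (1−k²)/(1−k⁴)^(2/3) = 0.6892.
Mass saving = 1 − 0.6892 = 31.1 %.

31.1 %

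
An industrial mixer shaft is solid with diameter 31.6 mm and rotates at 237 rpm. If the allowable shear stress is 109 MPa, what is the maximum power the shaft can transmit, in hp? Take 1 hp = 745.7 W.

J = πd⁴/32 = π(0.0316)⁴/32 = 9.789×10^-8 m⁴.
T_max = τ_allow·J/r = 1.09×10^8 × 9.789×10^-8 / 0.0158 = 675.3 N·m.
ω = 2π·237/60 = 24.82 rad/s, so P_max = T_max·ω = 1.676×10^4 W.

22.5 hp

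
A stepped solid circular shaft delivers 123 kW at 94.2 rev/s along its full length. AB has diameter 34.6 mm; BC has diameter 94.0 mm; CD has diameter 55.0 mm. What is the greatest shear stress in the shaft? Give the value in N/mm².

25.6 N/mm²

ω = 2π·94.2 = 591.9 rad/s, so T = P/ω = 123×10³ / 591.9 = 207.8 N·m.
Under the same torque, τ_max = 16T/(πd³) is largest where d is smallest — segment AB (d = 34.6 mm).
τ_max = 16·207.8/(π·(0.0346)³) = 2.555×10^7 Pa.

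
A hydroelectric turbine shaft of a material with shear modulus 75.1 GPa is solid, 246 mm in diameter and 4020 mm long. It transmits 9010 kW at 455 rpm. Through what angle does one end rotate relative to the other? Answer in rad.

ω = 2π·455/60 = 47.65 rad/s, so T = P/ω = 9010×10³ / 47.65 = 189100 N·m.
J = πd⁴/32 = π(0.246)⁴/32 = 3.595×10^-4 m⁴.
θ = T·L/(G·J) = 189100 × 4.02 / (75.1×10⁹ × 3.595×10^-4) = 0.02815 rad.

0.0282 rad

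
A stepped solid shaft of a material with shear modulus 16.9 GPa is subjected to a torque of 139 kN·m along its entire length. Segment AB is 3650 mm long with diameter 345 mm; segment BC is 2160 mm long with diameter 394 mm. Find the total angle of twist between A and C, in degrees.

J_AB = π(0.345)⁴/32 = 1.39×10^-3 m⁴; J_BC = π(0.394)⁴/32 = 2.37×10^-3 m⁴.
θ = (T/G)·Σ L_i/J_i = (139000/16.9×10⁹)·(3.65/1.39×10^-3 + 2.16/2.37×10^-3) = 0.02909 rad.

1.67°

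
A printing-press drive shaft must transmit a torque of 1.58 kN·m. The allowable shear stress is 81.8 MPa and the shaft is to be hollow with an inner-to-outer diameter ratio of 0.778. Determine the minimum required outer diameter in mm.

53.7 mm

For a hollow shaft with d_i/d_o = 0.778: τ_max = 16T/(π d_o³ (1−k⁴)), so d_o = [16T/(π τ_allow (1−k⁴))]^(1/3) = [16·1580/(π·8.18×10^7·0.6336)]^(1/3) = 0.05375 m.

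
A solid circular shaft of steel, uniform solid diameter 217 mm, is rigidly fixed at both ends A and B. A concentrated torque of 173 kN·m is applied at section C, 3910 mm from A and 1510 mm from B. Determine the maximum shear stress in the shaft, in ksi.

9.02 ksi

With uniform GJ and both ends fixed, compatibility θ_AC = θ_CB gives T_A·a = T_B·b, together with T_A + T_B = T₀.
T_A = T₀·b/(a+b) = 173000·1510/5420 = 48200 N·m; T_B = 124800 N·m.
τ in each portion: τ_AC = 2.40×10^7 Pa, τ_CB = 6.22×10^7 Pa; maximum is in CB.
τ_max = T_CB·r/J = 124800·0.108/2.18×10^-4 = 6.220×10^7 Pa.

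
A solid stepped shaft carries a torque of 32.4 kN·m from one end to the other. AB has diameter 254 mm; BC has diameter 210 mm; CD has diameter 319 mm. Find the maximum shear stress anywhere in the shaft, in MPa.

Under the same torque, τ_max = 16T/(πd³) is largest where d is smallest — segment BC (d = 210 mm).
τ_max = 16·32400/(π·(0.210)³) = 1.782×10^7 Pa.

17.8 MPa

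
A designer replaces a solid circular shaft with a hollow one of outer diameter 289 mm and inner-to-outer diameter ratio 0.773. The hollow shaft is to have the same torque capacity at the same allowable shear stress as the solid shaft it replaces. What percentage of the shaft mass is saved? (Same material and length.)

Equal τ_max and T ⇒ the solid shaft needs d_s³ = d_o³(1−k⁴), so d_s = 289·(1−0.773⁴)^(1/3) = 249.4 mm.
Area ratio A_h/A_s = d_o²(1−k²)/d_s² = (1−k²)/(1−k⁴)^(2/3) = 0.5403.
Mass saving = 1 − 0.5403 = 46.0 %.

46.0 %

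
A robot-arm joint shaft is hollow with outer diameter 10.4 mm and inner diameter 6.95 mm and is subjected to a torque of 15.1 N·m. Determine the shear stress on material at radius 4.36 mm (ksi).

10.4 ksi

J = π(d_o⁴ − d_i⁴)/32 = π(0.0104⁴ − 0.00695⁴)/32 = 9.195×10^-10 m⁴.
Shear stress varies linearly with radius: τ = T·r/J = 15.10 × 0.00436 / 9.195×10^-10 = 7.160×10^7 Pa.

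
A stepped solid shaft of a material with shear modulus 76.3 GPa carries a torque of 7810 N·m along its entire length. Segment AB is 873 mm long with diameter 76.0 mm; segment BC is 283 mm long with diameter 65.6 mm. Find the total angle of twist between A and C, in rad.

0.0432 rad

J_AB = π(0.0760)⁴/32 = 3.28×10^-6 m⁴; J_BC = π(0.0656)⁴/32 = 1.82×10^-6 m⁴.
θ = (T/G)·Σ L_i/J_i = (7810/76.3×10⁹)·(0.873/3.28×10^-6 + 0.283/1.82×10^-6) = 0.04322 rad.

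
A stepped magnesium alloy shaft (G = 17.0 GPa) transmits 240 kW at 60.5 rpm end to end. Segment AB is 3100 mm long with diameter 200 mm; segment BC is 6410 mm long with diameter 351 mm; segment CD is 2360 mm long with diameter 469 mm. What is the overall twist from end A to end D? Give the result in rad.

ω = 2π·60.5/60 = 6.336 rad/s, so T = P/ω = 240×10³ / 6.336 = 37880 N·m.
J_AB = π(0.200)⁴/32 = 1.57×10^-4 m⁴; J_BC = π(0.351)⁴/32 = 1.49×10^-3 m⁴; J_CD = π(0.469)⁴/32 = 4.75×10^-3 m⁴.
θ = (T/G)·Σ L_i/J_i = (37880/17.0×10⁹)·(3.10/1.57×10^-4 + 6.41/1.49×10^-3 + 2.36/4.75×10^-3) = 0.05467 rad.

0.0547 rad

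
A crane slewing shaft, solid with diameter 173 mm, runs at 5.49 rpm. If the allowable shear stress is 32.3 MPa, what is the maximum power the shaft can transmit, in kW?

J = πd⁴/32 = π(0.173)⁴/32 = 8.794×10^-5 m⁴.
T_max = τ_allow·J/r = 3.23×10^7 × 8.794×10^-5 / 0.0865 = 32840 N·m.
ω = 2π·5.49/60 = 0.5749 rad/s, so P_max = T_max·ω = 1.888×10^4 W.

18.9 kW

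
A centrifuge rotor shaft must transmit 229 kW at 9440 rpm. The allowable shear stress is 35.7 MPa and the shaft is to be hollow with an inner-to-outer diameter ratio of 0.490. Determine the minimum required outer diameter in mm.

ω = 2π·9440/60 = 988.6 rad/s, so T = P/ω = 229×10³ / 988.6 = 231.7 N·m.
For a hollow shaft with d_i/d_o = 0.490: τ_max = 16T/(π d_o³ (1−k⁴)), so d_o = [16T/(π τ_allow (1−k⁴))]^(1/3) = [16·231.7/(π·3.57×10^7·0.9424)]^(1/3) = 0.03273 m.

32.7 mm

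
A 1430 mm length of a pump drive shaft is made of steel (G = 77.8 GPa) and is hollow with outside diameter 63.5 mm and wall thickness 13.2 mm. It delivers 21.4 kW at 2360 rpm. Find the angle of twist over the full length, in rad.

0.00113 rad

ω = 2π·2360/60 = 247.1 rad/s, so T = P/ω = 21.4×10³ / 247.1 = 86.59 N·m.
J = π(d_o⁴ − d_i⁴)/32 = π(0.0635⁴ − 0.0371⁴)/32 = 1.410×10^-6 m⁴.
θ = T·L/(G·J) = 86.59 × 1.43 / (77.8×10⁹ × 1.410×10^-6) = 1.129×10^-3 rad.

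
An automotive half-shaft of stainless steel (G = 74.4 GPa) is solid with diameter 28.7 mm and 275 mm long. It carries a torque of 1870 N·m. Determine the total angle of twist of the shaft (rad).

0.104 rad

J = πd⁴/32 = π(0.0287)⁴/32 = 6.661×10^-8 m⁴.
θ = T·L/(G·J) = 1870 × 0.275 / (74.4×10⁹ × 6.661×10^-8) = 0.1038 rad.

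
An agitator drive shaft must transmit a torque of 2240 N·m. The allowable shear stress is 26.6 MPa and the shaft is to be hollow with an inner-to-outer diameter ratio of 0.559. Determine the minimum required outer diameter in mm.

78.0 mm

For a hollow shaft with d_i/d_o = 0.559: τ_max = 16T/(π d_o³ (1−k⁴)), so d_o = [16T/(π τ_allow (1−k⁴))]^(1/3) = [16·2240/(π·2.66×10^7·0.9024)]^(1/3) = 0.07804 m.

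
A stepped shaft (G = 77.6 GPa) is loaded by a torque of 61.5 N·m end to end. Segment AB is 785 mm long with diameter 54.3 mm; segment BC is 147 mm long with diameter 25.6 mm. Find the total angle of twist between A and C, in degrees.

0.200°

J_AB = π(0.0543)⁴/32 = 8.53×10^-7 m⁴; J_BC = π(0.0256)⁴/32 = 4.22×10^-8 m⁴.
θ = (T/G)·Σ L_i/J_i = (61.50/77.6×10⁹)·(0.785/8.53×10^-7 + 0.147/4.22×10^-8) = 3.492×10^-3 rad.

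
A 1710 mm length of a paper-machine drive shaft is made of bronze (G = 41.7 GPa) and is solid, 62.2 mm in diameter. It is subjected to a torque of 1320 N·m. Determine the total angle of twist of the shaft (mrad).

J = πd⁴/32 = π(0.0622)⁴/32 = 1.469×10^-6 m⁴.
θ = T·L/(G·J) = 1320 × 1.71 / (41.7×10⁹ × 1.469×10^-6) = 0.03684 rad.

36.8 mrad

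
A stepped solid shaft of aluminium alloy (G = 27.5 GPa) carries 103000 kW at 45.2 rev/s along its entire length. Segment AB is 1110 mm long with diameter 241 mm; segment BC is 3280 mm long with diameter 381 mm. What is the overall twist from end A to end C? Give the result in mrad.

65.1 mrad

ω = 2π·45.2 = 284.0 rad/s, so T = P/ω = 103000×10³ / 284.0 = 362700 N·m.
J_AB = π(0.241)⁴/32 = 3.31×10^-4 m⁴; J_BC = π(0.381)⁴/32 = 2.07×10^-3 m⁴.
θ = (T/G)·Σ L_i/J_i = (362700/27.5×10⁹)·(1.11/3.31×10^-4 + 3.28/2.07×10^-3) = 0.06511 rad.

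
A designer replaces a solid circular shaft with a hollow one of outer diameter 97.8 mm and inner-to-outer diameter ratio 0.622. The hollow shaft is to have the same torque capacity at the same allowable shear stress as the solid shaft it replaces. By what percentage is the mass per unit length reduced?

31.7 %

Equal τ_max and T ⇒ the solid shaft needs d_s³ = d_o³(1−k⁴), so d_s = 97.8·(1−0.622⁴)^(1/3) = 92.65 mm.
Area ratio A_h/A_s = d_o²(1−k²)/d_s² = (1−k²)/(1−k⁴)^(2/3) = 0.6831.
Mass saving = 1 − 0.6831 = 31.7 %.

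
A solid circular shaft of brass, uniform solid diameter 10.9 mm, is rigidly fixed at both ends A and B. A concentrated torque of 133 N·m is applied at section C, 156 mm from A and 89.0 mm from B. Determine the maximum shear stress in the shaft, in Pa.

3.33e8 Pa

With uniform GJ and both ends fixed, compatibility θ_AC = θ_CB gives T_A·a = T_B·b, together with T_A + T_B = T₀.
T_A = T₀·b/(a+b) = 133.0·89.0/245.0 = 48.31 N·m; T_B = 84.69 N·m.
τ in each portion: τ_AC = 1.90×10^8 Pa, τ_CB = 3.33×10^8 Pa; maximum is in CB.
τ_max = T_CB·r/J = 84.69·0.00545/1.39×10^-9 = 3.330×10^8 Pa.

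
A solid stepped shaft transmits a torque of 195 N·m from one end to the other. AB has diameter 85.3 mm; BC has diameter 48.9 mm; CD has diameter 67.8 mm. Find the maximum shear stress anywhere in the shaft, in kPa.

8490 kPa

Under the same torque, τ_max = 16T/(πd³) is largest where d is smallest — segment BC (d = 48.9 mm).
τ_max = 16·195.0/(π·(0.0489)³) = 8.493×10^6 Pa.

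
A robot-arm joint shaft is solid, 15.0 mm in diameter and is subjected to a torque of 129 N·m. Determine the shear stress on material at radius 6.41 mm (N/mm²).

J = πd⁴/32 = π(0.0150)⁴/32 = 4.970×10^-9 m⁴.
Shear stress varies linearly with radius: τ = T·r/J = 129.0 × 0.00641 / 4.970×10^-9 = 1.664×10^8 Pa.

166 N/mm²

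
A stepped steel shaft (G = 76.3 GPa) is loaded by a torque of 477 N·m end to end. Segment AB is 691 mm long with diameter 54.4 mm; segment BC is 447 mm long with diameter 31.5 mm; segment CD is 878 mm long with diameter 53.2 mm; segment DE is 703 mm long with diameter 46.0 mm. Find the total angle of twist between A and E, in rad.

J_AB = π(0.0544)⁴/32 = 8.60×10^-7 m⁴; J_BC = π(0.0315)⁴/32 = 9.67×10^-8 m⁴; J_CD = π(0.0532)⁴/32 = 7.86×10^-7 m⁴; J_DE = π(0.0460)⁴/32 = 4.40×10^-7 m⁴.
θ = (T/G)·Σ L_i/J_i = (477.0/76.3×10⁹)·(0.691/8.60×10^-7 + 0.447/9.67×10^-8 + 0.878/7.86×10^-7 + 0.703/4.40×10^-7) = 0.05091 rad.

0.0509 rad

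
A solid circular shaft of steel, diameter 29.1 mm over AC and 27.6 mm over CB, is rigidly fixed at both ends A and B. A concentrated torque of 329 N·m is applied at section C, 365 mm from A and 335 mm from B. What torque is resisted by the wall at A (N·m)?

Compatibility: T_A·a/J_AC = T_B·b/J_CB with T_A + T_B = T₀.
J_AC = 7.04×10^-8 m⁴, J_CB = 5.70×10^-8 m⁴, so T_A = T₀·(J_AC/a)/((J_AC/a)+(J_CB/b)) = 174.8 N·m, T_B = 154.2 N·m.

175 N·m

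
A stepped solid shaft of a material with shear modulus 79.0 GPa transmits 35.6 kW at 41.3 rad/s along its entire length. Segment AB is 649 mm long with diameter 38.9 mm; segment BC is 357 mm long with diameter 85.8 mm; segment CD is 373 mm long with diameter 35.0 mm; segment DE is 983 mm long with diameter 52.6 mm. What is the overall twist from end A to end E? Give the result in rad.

ω = 41.3 rad/s, so T = P/ω = 35.6×10³ / 41.30 = 862.0 N·m.
J_AB = π(0.0389)⁴/32 = 2.25×10^-7 m⁴; J_BC = π(0.0858)⁴/32 = 5.32×10^-6 m⁴; J_CD = π(0.0350)⁴/32 = 1.47×10^-7 m⁴; J_DE = π(0.0526)⁴/32 = 7.52×10^-7 m⁴.
θ = (T/G)·Σ L_i/J_i = (862.0/79.0×10⁹)·(0.649/2.25×10^-7 + 0.357/5.32×10^-6 + 0.373/1.47×10^-7 + 0.983/7.52×10^-7) = 0.07413 rad.

0.0741 rad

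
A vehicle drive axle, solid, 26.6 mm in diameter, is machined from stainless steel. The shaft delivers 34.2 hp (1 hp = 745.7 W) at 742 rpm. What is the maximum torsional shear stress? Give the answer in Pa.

ω = 2π·742/60 = 77.70 rad/s, so T = P/ω = 34.2×745.7 / 77.70 = 328.2 N·m.
J = πd⁴/32 = π(0.0266)⁴/32 = 4.915×10^-8 m⁴.
τ_max = T·r/J = 328.2 × 0.0133 / 4.915×10^-8 = 8.881×10^7 Pa.

8.88e7 Pa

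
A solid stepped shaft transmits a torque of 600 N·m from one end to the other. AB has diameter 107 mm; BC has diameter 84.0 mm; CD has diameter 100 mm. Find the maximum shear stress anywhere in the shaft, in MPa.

5.16 MPa

Under the same torque, τ_max = 16T/(πd³) is largest where d is smallest — segment BC (d = 84.0 mm).
τ_max = 16·600.0/(π·(0.0840)³) = 5.156×10^6 Pa.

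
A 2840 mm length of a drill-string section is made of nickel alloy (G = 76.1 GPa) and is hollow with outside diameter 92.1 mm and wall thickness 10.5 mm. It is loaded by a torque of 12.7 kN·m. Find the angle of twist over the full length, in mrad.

J = π(d_o⁴ − d_i⁴)/32 = π(0.0921⁴ − 0.0711⁴)/32 = 4.555×10^-6 m⁴.
θ = T·L/(G·J) = 12700 × 2.84 / (76.1×10⁹ × 4.555×10^-6) = 0.1041 rad.

104 mrad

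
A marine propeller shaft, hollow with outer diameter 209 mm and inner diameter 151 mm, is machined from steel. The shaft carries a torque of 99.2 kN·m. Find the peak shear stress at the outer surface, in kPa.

76100 kPa

J = π(d_o⁴ − d_i⁴)/32 = π(0.209⁴ − 0.151⁴)/32 = 1.363×10^-4 m⁴.
τ_max = T·r/J = 99200 × 0.104 / 1.363×10^-4 = 7.607×10^7 Pa.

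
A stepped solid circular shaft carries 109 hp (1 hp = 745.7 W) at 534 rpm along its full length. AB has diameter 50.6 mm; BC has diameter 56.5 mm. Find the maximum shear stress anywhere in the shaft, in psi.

ω = 2π·534/60 = 55.92 rad/s, so T = P/ω = 109×745.7 / 55.92 = 1454 N·m.
Under the same torque, τ_max = 16T/(πd³) is largest where d is smallest — segment AB (d = 50.6 mm).
τ_max = 16·1454/(π·(0.0506)³) = 5.714×10^7 Pa.

8290 psi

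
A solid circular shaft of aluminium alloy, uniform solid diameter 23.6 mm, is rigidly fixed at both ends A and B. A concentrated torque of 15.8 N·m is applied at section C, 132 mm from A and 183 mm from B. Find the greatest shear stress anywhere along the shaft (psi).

516 psi

With uniform GJ and both ends fixed, compatibility θ_AC = θ_CB gives T_A·a = T_B·b, together with T_A + T_B = T₀.
T_A = T₀·b/(a+b) = 15.80·183/315.0 = 9.179 N·m; T_B = 6.621 N·m.
τ in each portion: τ_AC = 3.56×10^6 Pa, τ_CB = 2.57×10^6 Pa; maximum is in AC.
τ_max = T_AC·r/J = 9.179·0.0118/3.05×10^-8 = 3.557×10^6 Pa.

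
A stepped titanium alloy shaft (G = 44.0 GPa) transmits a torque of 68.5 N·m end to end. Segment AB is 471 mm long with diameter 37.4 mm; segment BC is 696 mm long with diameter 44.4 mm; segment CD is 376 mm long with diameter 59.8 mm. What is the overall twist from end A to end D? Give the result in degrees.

0.408°

J_AB = π(0.0374)⁴/32 = 1.92×10^-7 m⁴; J_BC = π(0.0444)⁴/32 = 3.82×10^-7 m⁴; J_CD = π(0.0598)⁴/32 = 1.26×10^-6 m⁴.
θ = (T/G)·Σ L_i/J_i = (68.50/44.0×10⁹)·(0.471/1.92×10^-7 + 0.696/3.82×10^-7 + 0.376/1.26×10^-6) = 7.124×10^-3 rad.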